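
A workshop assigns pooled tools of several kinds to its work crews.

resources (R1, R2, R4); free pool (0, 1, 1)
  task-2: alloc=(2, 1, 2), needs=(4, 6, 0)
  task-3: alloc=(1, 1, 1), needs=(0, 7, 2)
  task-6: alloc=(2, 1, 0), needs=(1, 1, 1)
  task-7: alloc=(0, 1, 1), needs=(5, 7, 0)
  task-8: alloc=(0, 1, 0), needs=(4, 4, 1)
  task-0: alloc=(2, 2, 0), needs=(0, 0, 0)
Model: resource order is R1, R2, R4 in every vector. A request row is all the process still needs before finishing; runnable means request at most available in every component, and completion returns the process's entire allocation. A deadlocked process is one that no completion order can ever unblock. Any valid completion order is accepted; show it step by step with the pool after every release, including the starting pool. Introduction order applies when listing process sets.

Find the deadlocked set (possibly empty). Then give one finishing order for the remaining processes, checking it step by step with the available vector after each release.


The deadlocked set is task-2, task-3 and task-7.
Key observation: once task-0, task-6, task-8 finish, the pool peaks at (4, 5, 1) — and every remaining process still needs more R2 than that.
One completion order for the rest: task-0, task-6, task-8. Verifying each step:
  pool = (0, 1, 1)
  run task-0 (needs (0, 0, 0), free (0, 1, 1)); after release of (2, 2, 0) the pool is (2, 3, 1)
  run task-6 (needs (1, 1, 1), free (2, 3, 1)); after release of (2, 1, 0) the pool is (4, 4, 1)
  run task-8 (needs (4, 4, 1), free (4, 4, 1)); after release of (0, 1, 0) the pool is (4, 5, 1)
The stuck group stays short no matter what:
  task-2 still needs (4, 6, 0) but only (4, 5, 1) is free — short on R2
  task-3 still needs (0, 7, 2) but only (4, 5, 1) is free — short on R2 and R4
  task-7 still needs (5, 7, 0) but only (4, 5, 1) is free — short on R1 and R2


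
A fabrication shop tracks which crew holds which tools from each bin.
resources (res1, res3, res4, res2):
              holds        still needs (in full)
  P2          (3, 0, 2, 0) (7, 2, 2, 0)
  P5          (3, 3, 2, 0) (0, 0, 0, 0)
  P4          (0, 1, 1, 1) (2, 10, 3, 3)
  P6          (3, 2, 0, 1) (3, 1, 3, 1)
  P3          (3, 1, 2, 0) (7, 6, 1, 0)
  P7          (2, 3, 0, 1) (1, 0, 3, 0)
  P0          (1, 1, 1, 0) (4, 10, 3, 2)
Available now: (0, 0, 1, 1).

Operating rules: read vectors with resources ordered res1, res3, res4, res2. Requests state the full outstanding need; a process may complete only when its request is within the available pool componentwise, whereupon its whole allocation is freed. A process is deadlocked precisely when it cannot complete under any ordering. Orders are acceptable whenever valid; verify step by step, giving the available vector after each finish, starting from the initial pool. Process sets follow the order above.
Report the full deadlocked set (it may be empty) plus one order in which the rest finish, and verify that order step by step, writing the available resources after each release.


Deadlocked: P4 and P0.
Key observation: even finishing P5, P6, P7, P3, P2 leaves just (14, 9, 7, 3) free — too little res3 for any of the remaining processes.
A valid finishing order for the others: P5, P6, P7, P3, P2. Verifying each step:
  pool = (0, 0, 1, 1)
  P5: need (0, 0, 0, 0) fits (0, 0, 1, 1); releases (3, 3, 2, 0), pool now (3, 3, 3, 1)
  P6: need (3, 1, 3, 1) fits (3, 3, 3, 1); releases (3, 2, 0, 1), pool now (6, 5, 3, 2)
  P7: need (1, 0, 3, 0) fits (6, 5, 3, 2); releases (2, 3, 0, 1), pool now (8, 8, 3, 3)
  P3: need (7, 6, 1, 0) fits (8, 8, 3, 3); releases (3, 1, 2, 0), pool now (11, 9, 5, 3)
  P2: need (7, 2, 2, 0) fits (11, 9, 5, 3); releases (3, 0, 2, 0), pool now (14, 9, 7, 3)
None of the blocked processes ever fits:
  blocked: P4 wants (2, 10, 3, 3), pool (14, 9, 7, 3) — not enough res3
  blocked: P0 wants (4, 10, 3, 2), pool (14, 9, 7, 3) — not enough res3


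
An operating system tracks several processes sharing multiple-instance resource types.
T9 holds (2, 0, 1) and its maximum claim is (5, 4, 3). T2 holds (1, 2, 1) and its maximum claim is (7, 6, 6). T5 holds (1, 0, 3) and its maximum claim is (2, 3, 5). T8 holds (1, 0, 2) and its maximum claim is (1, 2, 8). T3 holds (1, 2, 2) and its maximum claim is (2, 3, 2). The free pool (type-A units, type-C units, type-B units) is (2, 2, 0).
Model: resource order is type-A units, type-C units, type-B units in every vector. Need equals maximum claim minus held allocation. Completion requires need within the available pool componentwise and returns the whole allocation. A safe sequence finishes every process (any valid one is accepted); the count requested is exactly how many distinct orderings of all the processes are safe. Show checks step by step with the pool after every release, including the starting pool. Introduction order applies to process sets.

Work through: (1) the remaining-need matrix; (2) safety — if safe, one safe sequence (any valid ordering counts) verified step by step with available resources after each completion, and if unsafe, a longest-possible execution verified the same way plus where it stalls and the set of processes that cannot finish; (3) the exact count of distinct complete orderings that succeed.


(1) Outstanding need per process (order type-A units, type-C units, type-B units):
  T9: (3, 4, 2)
  T2: (6, 4, 5)
  T5: (1, 3, 2)
  T8: (0, 2, 6)
  T3: (1, 1, 0)
(2) The state is SAFE; one workable sequence: T3, T9, T5, T8, T2.
Key observation: T9 marks the first exact bind of the order: its need (3, 4, 2) fits the free (3, 4, 2) with zero slack on a requested resource.
Check, step by step:
  pool = (2, 2, 0)
  T3: need (1, 1, 0) fits (2, 2, 0); releases (1, 2, 2), pool now (3, 4, 2)
  T9: need (3, 4, 2) fits (3, 4, 2); releases (2, 0, 1), pool now (5, 4, 3)
  T5: need (1, 3, 2) fits (5, 4, 3); releases (1, 0, 3), pool now (6, 4, 6)
  T8: need (0, 2, 6) fits (6, 4, 6); releases (1, 0, 2), pool now (7, 4, 8)
  T2: need (6, 4, 5) fits (7, 4, 8); releases (1, 2, 1), pool now (8, 6, 9)
(3) Precisely 4 of the possible complete orderings are safe sequences.


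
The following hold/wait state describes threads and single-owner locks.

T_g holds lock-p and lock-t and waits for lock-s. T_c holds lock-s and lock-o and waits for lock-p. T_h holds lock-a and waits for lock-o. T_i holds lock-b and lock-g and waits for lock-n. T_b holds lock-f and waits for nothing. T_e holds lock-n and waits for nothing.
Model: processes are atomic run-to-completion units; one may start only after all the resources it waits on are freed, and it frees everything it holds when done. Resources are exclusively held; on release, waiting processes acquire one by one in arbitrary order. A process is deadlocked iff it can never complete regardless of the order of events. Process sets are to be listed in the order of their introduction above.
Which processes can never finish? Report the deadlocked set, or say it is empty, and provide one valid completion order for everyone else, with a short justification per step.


The deadlocked set is T_g, T_c and T_h.
Key observation: the wait chain closes on itself along T_g -> T_c -> T_g; T_h waits into the deadlock from upstream.
One completion order for the rest: T_e, T_i, T_b.
Check, step by step:
  run T_e (it waits on nothing); releases lock-n
  T_i: everything it awaited (lock-n) is free; runs, freeing lock-b and lock-g
  run T_b (it waits on nothing); releases lock-f


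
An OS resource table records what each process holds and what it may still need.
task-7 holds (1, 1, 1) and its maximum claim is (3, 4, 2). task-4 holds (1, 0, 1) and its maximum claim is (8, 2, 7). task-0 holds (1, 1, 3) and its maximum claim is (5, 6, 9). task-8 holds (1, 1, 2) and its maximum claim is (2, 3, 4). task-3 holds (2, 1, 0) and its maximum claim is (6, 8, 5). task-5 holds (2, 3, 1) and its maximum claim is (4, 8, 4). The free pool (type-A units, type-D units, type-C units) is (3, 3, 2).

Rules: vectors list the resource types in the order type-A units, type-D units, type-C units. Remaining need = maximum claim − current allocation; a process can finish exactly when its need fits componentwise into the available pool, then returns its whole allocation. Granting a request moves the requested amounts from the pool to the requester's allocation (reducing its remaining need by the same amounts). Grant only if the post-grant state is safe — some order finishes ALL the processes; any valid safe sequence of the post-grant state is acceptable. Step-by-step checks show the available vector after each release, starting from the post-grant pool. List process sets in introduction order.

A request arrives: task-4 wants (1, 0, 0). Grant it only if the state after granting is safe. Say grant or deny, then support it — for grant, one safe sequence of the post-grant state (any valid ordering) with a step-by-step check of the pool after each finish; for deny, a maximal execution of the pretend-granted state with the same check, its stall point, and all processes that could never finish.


GRANT: granting preserves safety; a valid post-grant sequence is task-8, task-7, task-5, task-4, task-3, task-0.
Key observation: the grant leaves (2, 3, 2) free — enough for task-8, whose release restarts the cascade.
Check on the post-grant state, step by step:
  pool = (2, 3, 2)
  task-8 needs (1, 2, 2) <= (2, 3, 2) -> finishes; pool += (1, 1, 2) = (3, 4, 4)
  task-7 needs (2, 3, 1) <= (3, 4, 4) -> finishes; pool += (1, 1, 1) = (4, 5, 5)
  task-5 needs (2, 5, 3) <= (4, 5, 5) -> finishes; pool += (2, 3, 1) = (6, 8, 6)
  task-4 needs (6, 2, 6) <= (6, 8, 6) -> finishes; pool += (2, 0, 1) = (8, 8, 7)
  task-3 needs (4, 7, 5) <= (8, 8, 7) -> finishes; pool += (2, 1, 0) = (10, 9, 7)
  task-0 needs (4, 5, 6) <= (10, 9, 7) -> finishes; pool += (1, 1, 3) = (11, 10, 10)


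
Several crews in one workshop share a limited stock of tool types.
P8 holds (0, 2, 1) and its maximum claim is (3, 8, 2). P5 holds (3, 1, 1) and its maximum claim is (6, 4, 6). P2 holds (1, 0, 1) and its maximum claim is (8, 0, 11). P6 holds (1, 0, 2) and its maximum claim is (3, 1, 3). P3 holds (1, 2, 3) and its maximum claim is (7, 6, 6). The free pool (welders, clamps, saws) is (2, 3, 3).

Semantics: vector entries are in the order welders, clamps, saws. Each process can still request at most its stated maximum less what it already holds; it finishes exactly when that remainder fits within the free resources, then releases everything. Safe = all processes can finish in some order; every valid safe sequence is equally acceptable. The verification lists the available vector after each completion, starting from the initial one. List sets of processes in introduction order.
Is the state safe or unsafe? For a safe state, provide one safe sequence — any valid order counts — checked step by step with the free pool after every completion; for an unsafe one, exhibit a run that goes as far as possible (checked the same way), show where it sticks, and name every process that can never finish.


SAFE — a valid safe sequence is P6, P5, P3, P8, P2.
Key observation: reading the order forward, P6 is the first process whose need (2, 1, 1) meets the free pool (2, 3, 3) exactly on a resource it requests.
Walking it through:
  pool = (2, 3, 3)
  run P6 (needs (2, 1, 1), free (2, 3, 3)); after release of (1, 0, 2) the pool is (3, 3, 5)
  run P5 (needs (3, 3, 5), free (3, 3, 5)); after release of (3, 1, 1) the pool is (6, 4, 6)
  run P3 (needs (6, 4, 3), free (6, 4, 6)); after release of (1, 2, 3) the pool is (7, 6, 9)
  run P8 (needs (3, 6, 1), free (7, 6, 9)); after release of (0, 2, 1) the pool is (7, 8, 10)
  run P2 (needs (7, 0, 10), free (7, 8, 10)); after release of (1, 0, 1) the pool is (8, 8, 11)


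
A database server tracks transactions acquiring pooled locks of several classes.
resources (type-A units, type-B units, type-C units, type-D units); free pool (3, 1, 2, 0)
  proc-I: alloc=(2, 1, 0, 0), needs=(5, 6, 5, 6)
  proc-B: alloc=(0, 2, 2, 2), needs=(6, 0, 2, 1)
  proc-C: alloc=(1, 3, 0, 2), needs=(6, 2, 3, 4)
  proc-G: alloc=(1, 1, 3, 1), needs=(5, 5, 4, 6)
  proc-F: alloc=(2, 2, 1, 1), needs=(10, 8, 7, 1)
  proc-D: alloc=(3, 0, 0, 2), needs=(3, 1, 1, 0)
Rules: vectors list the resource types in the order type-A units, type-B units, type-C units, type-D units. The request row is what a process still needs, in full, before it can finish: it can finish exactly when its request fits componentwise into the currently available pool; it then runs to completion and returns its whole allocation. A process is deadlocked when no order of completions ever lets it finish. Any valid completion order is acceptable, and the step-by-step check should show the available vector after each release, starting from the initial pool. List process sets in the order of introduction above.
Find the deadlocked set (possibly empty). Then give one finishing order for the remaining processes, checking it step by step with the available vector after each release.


The deadlocked set is empty.
Key observation: no deadlock: proc-D fits now, and the freed resources carry the rest through.
One completion order for the rest: proc-D, proc-B, proc-C, proc-G, proc-I, proc-F. Check, step by step:
  pool = (3, 1, 2, 0)
  proc-D: need (3, 1, 1, 0) fits (3, 1, 2, 0); releases (3, 0, 0, 2), pool now (6, 1, 2, 2)
  proc-B: need (6, 0, 2, 1) fits (6, 1, 2, 2); releases (0, 2, 2, 2), pool now (6, 3, 4, 4)
  proc-C: need (6, 2, 3, 4) fits (6, 3, 4, 4); releases (1, 3, 0, 2), pool now (7, 6, 4, 6)
  proc-G: need (5, 5, 4, 6) fits (7, 6, 4, 6); releases (1, 1, 3, 1), pool now (8, 7, 7, 7)
  proc-I: need (5, 6, 5, 6) fits (8, 7, 7, 7); releases (2, 1, 0, 0), pool now (10, 8, 7, 7)
  proc-F: need (10, 8, 7, 1) fits (10, 8, 7, 7); releases (2, 2, 1, 1), pool now (12, 10, 8, 8)


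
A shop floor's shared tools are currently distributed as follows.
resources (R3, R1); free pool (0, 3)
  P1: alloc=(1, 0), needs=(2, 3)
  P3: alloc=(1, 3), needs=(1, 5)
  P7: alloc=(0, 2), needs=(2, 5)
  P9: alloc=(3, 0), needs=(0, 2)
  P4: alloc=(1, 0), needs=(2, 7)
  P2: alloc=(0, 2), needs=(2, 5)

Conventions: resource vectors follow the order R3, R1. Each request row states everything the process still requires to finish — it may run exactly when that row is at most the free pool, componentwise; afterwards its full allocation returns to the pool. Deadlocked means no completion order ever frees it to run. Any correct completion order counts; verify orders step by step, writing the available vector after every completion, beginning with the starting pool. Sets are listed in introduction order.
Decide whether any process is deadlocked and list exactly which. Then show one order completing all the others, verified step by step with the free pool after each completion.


The deadlocked set is P3, P7, P4 and P2.
Key observation: the pool after P9, P1 is (4, 3); every surviving request exceeds it in R1, so progress ends there.
One completion order for the rest: P9, P1. Check, step by step:
  pool = (0, 3)
  run P9 (needs (0, 2), free (0, 3)); after release of (3, 0) the pool is (3, 3)
  run P1 (needs (2, 3), free (3, 3)); after release of (1, 0) the pool is (4, 3)
The stuck group stays short no matter what:
  P3 cannot run: need (1, 5) vs free (4, 3) (insufficient R1)
  P7 cannot run: need (2, 5) vs free (4, 3) (insufficient R1)
  P4 cannot run: need (2, 7) vs free (4, 3) (insufficient R1)
  P2 cannot run: need (2, 5) vs free (4, 3) (insufficient R1)


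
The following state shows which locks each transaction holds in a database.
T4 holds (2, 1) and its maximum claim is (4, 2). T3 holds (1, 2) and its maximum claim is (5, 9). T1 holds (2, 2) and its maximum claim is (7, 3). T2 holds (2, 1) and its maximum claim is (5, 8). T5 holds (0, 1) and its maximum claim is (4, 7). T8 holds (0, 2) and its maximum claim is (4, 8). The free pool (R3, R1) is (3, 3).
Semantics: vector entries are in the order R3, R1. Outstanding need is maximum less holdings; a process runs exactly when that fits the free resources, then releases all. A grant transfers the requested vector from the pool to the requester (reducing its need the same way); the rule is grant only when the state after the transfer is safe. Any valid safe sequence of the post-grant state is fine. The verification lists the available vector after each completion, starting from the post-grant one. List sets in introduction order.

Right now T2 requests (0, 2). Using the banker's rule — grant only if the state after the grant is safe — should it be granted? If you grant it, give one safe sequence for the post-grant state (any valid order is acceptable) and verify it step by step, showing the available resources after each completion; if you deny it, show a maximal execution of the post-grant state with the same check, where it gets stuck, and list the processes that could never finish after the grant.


DENY: after the grant no complete ordering would exist.
Key observation: after T4, T1 complete, (7, 4) is the best the pool ever gets, yet each leftover process wants more R1.
Pretend the grant happened; the run T4, T1 goes as far as possible. Verifying each step:
  pool = (3, 1)
  T4: need (2, 1) fits (3, 1); releases (2, 1), pool now (5, 2)
  T1: need (5, 1) fits (5, 2); releases (2, 2), pool now (7, 4)
  blocked: T3 wants (4, 7), pool (7, 4) — not enough R1
  blocked: T2 wants (3, 5), pool (7, 4) — not enough R1
  blocked: T5 wants (4, 6), pool (7, 4) — not enough R1
  blocked: T8 wants (4, 6), pool (7, 4) — not enough R1
Post-grant, the permanently blocked set is T3, T2, T5 and T8.


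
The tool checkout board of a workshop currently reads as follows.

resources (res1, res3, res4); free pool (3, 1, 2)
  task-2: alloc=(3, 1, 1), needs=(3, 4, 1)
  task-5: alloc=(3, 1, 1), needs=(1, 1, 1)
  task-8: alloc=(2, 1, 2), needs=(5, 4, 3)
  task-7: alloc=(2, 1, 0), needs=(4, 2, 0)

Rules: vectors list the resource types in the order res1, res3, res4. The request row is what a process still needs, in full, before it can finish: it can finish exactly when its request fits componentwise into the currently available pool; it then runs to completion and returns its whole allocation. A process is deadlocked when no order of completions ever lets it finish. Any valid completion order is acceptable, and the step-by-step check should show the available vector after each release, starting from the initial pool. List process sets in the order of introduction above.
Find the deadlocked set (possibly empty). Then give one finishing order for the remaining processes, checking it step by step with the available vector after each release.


Deadlocked set: task-2 and task-8.
Key observation: res3 is the bottleneck — with task-5, task-7 done the pool holds (8, 3, 3), short of every remaining need.
One completion order for the rest: task-5, task-7. Walking it through:
  pool = (3, 1, 2)
  task-5 needs (1, 1, 1) <= (3, 1, 2) -> finishes; pool += (3, 1, 1) = (6, 2, 3)
  task-7 needs (4, 2, 0) <= (6, 2, 3) -> finishes; pool += (2, 1, 0) = (8, 3, 3)
The stuck group stays short no matter what:
  task-2 still needs (3, 4, 1) but only (8, 3, 3) is free — short on res3
  task-8 still needs (5, 4, 3) but only (8, 3, 3) is free — short on res3


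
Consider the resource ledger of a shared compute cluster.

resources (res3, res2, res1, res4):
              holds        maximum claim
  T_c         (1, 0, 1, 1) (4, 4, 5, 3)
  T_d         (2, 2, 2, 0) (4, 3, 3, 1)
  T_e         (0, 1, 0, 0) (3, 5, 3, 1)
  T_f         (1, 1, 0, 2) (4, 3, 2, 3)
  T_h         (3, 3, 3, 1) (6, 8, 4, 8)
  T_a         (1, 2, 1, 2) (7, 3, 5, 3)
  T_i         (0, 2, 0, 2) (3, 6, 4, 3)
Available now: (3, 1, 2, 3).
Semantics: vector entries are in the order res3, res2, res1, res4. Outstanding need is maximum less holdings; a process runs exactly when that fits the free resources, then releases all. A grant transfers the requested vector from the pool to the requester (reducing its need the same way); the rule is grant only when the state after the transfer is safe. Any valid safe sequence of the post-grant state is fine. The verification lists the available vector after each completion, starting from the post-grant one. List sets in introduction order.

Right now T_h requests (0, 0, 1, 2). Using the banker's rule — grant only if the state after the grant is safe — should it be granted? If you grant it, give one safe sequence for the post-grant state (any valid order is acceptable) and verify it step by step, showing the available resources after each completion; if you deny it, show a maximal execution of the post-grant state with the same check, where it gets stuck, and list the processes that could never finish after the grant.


DENY — the pretend-granted state is unsafe.
Key observation: after T_d, T_f, T_e the pool peaks at (6, 5, 3, 3), and each blocked process is short somewhere: T_c on res1; T_h on res4; T_a on res1; T_i on res1.
Pretend the grant happened; the run T_d, T_f, T_e goes as far as possible. Check, step by step:
  pool = (3, 1, 1, 1)
  T_d: need (2, 1, 1, 1) fits (3, 1, 1, 1); releases (2, 2, 2, 0), pool now (5, 3, 3, 1)
  T_f: need (3, 2, 2, 1) fits (5, 3, 3, 1); releases (1, 1, 0, 2), pool now (6, 4, 3, 3)
  T_e: need (3, 4, 3, 1) fits (6, 4, 3, 3); releases (0, 1, 0, 0), pool now (6, 5, 3, 3)
  T_c cannot run: need (3, 4, 4, 2) vs free (6, 5, 3, 3) (insufficient res1)
  T_h cannot run: need (3, 5, 0, 5) vs free (6, 5, 3, 3) (insufficient res4)
  T_a cannot run: need (6, 1, 4, 1) vs free (6, 5, 3, 3) (insufficient res1)
  T_i cannot run: need (3, 4, 4, 1) vs free (6, 5, 3, 3) (insufficient res1)
Had the request been granted, T_c, T_h, T_a and T_i could never finish.


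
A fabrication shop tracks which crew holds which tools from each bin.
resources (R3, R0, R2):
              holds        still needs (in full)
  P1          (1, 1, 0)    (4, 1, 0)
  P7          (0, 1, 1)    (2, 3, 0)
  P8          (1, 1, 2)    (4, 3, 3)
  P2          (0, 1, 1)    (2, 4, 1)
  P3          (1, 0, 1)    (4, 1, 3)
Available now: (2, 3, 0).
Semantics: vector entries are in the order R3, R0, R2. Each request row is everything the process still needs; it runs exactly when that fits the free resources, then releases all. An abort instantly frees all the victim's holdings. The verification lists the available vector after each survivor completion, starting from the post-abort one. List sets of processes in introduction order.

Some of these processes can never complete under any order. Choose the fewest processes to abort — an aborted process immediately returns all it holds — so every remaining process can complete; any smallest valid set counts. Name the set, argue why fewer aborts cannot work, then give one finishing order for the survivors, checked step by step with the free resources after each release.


Minimum abort set: P1 and P8.
Key observation: aborting P1 and P8 returns (2, 2, 2), and P3 — hopeless before — runs at step 3 with the returned capacity in the pool.
Minimality, checking each single-abort alternative: P1 alone leaves P8 blocked (short on R3 and R2); P7 alone leaves P1 blocked (short on R3); P8 alone leaves P1 blocked (short on R3); P2 alone leaves P1 blocked (short on R3); P3 alone leaves P1 blocked (short on R3).
The survivors complete as P2, P7, P3. Verifying each step (starting from the post-abort pool):
  pool = (4, 5, 2)
  P2: need (2, 4, 1) fits (4, 5, 2); releases (0, 1, 1), pool now (4, 6, 3)
  P7: need (2, 3, 0) fits (4, 6, 3); releases (0, 1, 1), pool now (4, 7, 4)
  P3: need (4, 1, 3) fits (4, 7, 4); releases (1, 0, 1), pool now (5, 7, 5)


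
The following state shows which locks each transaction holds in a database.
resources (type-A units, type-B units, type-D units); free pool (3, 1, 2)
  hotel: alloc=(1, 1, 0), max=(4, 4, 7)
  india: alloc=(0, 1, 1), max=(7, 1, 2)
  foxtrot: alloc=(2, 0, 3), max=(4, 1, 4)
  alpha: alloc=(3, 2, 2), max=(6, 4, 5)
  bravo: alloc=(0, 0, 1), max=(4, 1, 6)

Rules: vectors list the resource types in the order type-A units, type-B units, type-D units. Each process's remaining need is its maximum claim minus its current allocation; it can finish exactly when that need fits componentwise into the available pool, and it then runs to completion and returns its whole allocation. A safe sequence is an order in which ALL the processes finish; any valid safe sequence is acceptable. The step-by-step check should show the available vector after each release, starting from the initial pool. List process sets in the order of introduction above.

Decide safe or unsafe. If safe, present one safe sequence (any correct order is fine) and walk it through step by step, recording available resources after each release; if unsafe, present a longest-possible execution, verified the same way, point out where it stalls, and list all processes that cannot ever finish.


UNSAFE.
Key observation: after foxtrot, bravo the pool peaks at (5, 1, 6), and each blocked process is short somewhere: hotel on type-B units, type-D units; india on type-A units; alpha on type-B units.
The run foxtrot, bravo cannot be extended any further. Walking it through:
  pool = (3, 1, 2)
  foxtrot needs (2, 1, 1) <= (3, 1, 2) -> finishes; pool += (2, 0, 3) = (5, 1, 5)
  bravo needs (4, 1, 5) <= (5, 1, 5) -> finishes; pool += (0, 0, 1) = (5, 1, 6)
  hotel cannot run: need (3, 3, 7) vs free (5, 1, 6) (insufficient type-B units and type-D units)
  india cannot run: need (7, 0, 1) vs free (5, 1, 6) (insufficient type-A units)
  alpha cannot run: need (3, 2, 3) vs free (5, 1, 6) (insufficient type-B units)
Never able to finish: hotel, india and alpha.


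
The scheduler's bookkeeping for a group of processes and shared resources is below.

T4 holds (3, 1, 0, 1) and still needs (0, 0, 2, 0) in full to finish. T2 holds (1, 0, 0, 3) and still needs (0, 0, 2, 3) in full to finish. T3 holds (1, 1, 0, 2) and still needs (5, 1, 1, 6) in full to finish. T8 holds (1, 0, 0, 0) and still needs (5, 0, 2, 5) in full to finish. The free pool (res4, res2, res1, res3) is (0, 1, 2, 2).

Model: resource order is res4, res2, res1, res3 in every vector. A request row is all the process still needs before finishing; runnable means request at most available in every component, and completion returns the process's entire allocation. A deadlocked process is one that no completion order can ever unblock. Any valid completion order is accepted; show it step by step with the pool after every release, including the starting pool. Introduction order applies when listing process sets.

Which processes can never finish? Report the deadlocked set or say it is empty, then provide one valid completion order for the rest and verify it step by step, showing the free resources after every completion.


Deadlocked set: T3 and T8.
Key observation: T4, T2 can finish, but then (4, 2, 2, 6) is all there is, and the blocked group's res4 demands exceed it.
The rest can finish in the order T4, T2. Walking it through:
  pool = (0, 1, 2, 2)
  T4: need (0, 0, 2, 0) fits (0, 1, 2, 2); releases (3, 1, 0, 1), pool now (3, 2, 2, 3)
  T2: need (0, 0, 2, 3) fits (3, 2, 2, 3); releases (1, 0, 0, 3), pool now (4, 2, 2, 6)
The blocked processes can never fit:
  blocked: T3 wants (5, 1, 1, 6), pool (4, 2, 2, 6) — not enough res4
  blocked: T8 wants (5, 0, 2, 5), pool (4, 2, 2, 6) — not enough res4


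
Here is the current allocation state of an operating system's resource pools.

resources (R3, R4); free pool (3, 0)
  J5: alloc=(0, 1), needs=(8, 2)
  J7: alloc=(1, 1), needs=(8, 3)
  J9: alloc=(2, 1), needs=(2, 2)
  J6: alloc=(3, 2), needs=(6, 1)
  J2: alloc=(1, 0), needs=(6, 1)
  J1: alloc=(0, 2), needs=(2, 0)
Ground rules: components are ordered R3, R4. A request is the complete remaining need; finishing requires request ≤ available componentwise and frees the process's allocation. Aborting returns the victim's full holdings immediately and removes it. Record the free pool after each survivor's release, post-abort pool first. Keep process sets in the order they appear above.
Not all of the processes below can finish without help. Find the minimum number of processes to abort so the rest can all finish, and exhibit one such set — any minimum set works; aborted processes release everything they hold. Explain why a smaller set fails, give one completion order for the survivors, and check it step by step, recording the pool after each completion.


Minimum abort set: J2.
Key observation: no ordering could ever have run J6 before the abort of J2; with (1, 0) back in the pool it fits at step 3.
Why nothing smaller works: aborting no one leaves the state deadlocked as given.
The survivors complete as J1, J9, J6, J5, J7. Step-by-step check (starting from the post-abort pool):
  pool = (4, 0)
  J1 needs (2, 0) <= (4, 0) -> finishes; pool += (0, 2) = (4, 2)
  J9 needs (2, 2) <= (4, 2) -> finishes; pool += (2, 1) = (6, 3)
  J6 needs (6, 1) <= (6, 3) -> finishes; pool += (3, 2) = (9, 5)
  J5 needs (8, 2) <= (9, 5) -> finishes; pool += (0, 1) = (9, 6)
  J7 needs (8, 3) <= (9, 6) -> finishes; pool += (1, 1) = (10, 7)


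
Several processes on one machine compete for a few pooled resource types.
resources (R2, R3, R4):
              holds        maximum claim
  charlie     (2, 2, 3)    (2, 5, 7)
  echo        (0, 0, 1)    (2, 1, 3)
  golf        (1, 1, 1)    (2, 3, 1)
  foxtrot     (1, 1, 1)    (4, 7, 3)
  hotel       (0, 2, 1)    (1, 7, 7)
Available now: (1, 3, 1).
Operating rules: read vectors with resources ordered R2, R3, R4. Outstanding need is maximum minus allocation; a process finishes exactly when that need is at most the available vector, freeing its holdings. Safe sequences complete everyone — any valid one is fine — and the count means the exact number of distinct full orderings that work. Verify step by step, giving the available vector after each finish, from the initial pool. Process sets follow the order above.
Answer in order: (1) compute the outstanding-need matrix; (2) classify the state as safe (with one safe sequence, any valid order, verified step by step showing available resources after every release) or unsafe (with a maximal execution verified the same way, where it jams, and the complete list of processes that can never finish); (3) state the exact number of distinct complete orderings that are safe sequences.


(1) Need matrix, components ordered R2, R3, R4:
  charlie: (0, 3, 4)
  echo: (2, 1, 2)
  golf: (1, 2, 0)
  foxtrot: (3, 6, 2)
  hotel: (1, 5, 6)
(2) The state is UNSAFE.
Key observation: after golf, echo the pool peaks at (2, 4, 3), and each blocked process is short somewhere: charlie on R4; foxtrot on R2, R3; hotel on R3, R4.
Going as far as possible: golf, echo; after that, nothing fits. Walking it through:
  pool = (1, 3, 1)
  golf needs (1, 2, 0) <= (1, 3, 1) -> finishes; pool += (1, 1, 1) = (2, 4, 2)
  echo needs (2, 1, 2) <= (2, 4, 2) -> finishes; pool += (0, 0, 1) = (2, 4, 3)
  charlie cannot run: need (0, 3, 4) vs free (2, 4, 3) (insufficient R4)
  foxtrot cannot run: need (3, 6, 2) vs free (2, 4, 3) (insufficient R2 and R3)
  hotel cannot run: need (1, 5, 6) vs free (2, 4, 3) (insufficient R3 and R4)
Never able to finish: charlie, foxtrot and hotel.
(3) The exact count: 0 of the possible complete orderings are safe sequences.


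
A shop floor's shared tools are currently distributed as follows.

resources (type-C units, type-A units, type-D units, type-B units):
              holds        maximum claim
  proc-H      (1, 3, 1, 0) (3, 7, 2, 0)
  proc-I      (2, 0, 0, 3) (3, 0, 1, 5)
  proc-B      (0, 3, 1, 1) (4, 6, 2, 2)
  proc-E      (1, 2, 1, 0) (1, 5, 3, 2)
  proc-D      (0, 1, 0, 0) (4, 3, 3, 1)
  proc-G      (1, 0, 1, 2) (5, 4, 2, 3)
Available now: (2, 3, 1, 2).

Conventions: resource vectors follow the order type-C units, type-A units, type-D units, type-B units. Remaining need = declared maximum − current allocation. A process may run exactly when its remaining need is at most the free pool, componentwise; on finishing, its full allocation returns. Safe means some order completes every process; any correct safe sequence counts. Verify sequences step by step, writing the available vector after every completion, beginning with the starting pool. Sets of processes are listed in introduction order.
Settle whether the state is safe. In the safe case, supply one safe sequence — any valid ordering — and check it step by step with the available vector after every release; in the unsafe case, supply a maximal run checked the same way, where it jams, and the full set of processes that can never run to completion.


SAFE, for example via the order proc-I, proc-B, proc-E, proc-D, proc-G, proc-H.
Key observation: the first exact fit in this order is proc-I — it needs (1, 0, 1, 2) with (2, 3, 1, 2) free, meeting a requested resource to the last unit.
Step-by-step check:
  pool = (2, 3, 1, 2)
  proc-I: need (1, 0, 1, 2) fits (2, 3, 1, 2); releases (2, 0, 0, 3), pool now (4, 3, 1, 5)
  proc-B: need (4, 3, 1, 1) fits (4, 3, 1, 5); releases (0, 3, 1, 1), pool now (4, 6, 2, 6)
  proc-E: need (0, 3, 2, 2) fits (4, 6, 2, 6); releases (1, 2, 1, 0), pool now (5, 8, 3, 6)
  proc-D: need (4, 2, 3, 1) fits (5, 8, 3, 6); releases (0, 1, 0, 0), pool now (5, 9, 3, 6)
  proc-G: need (4, 4, 1, 1) fits (5, 9, 3, 6); releases (1, 0, 1, 2), pool now (6, 9, 4, 8)
  proc-H: need (2, 4, 1, 0) fits (6, 9, 4, 8); releases (1, 3, 1, 0), pool now (7, 12, 5, 8)


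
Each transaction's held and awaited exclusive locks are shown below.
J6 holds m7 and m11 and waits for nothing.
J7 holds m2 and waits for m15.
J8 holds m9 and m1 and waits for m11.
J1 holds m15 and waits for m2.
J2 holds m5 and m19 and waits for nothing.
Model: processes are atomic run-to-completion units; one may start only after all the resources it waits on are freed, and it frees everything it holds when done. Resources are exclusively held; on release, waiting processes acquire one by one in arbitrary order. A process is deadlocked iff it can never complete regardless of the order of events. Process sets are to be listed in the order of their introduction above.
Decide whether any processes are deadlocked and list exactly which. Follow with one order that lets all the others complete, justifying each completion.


The deadlocked set is J7 and J1.
Key observation: J7 -> J1 -> J7 is a circular wait — nothing in it can go first; no other process is dragged down with it.
The rest can finish in the order J2, J6, J8.
Check, step by step:
  J2 waits on nothing -> runs at once and releases m5 and m19
  J6 waits on nothing -> runs at once and releases m7 and m11
  J8 waits on m11 — all released -> runs and releases m9 and m1


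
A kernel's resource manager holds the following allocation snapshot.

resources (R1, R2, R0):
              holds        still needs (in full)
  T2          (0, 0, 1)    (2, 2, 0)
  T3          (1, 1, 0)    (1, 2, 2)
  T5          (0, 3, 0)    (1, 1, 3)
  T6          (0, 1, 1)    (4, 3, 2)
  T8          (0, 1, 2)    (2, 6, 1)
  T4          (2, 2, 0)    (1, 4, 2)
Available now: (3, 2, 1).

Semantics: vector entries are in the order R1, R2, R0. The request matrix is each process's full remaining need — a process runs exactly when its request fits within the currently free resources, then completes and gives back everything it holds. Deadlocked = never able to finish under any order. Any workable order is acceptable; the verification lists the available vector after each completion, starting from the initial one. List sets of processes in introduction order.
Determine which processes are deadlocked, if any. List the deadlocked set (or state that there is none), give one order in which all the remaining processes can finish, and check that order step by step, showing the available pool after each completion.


Nothing here is deadlocked.
Key observation: T2 leads a chain of completions in which each release enables another process.
The rest can finish in the order T2, T3, T6, T5, T8, T4. Step-by-step check:
  pool = (3, 2, 1)
  T2: need (2, 2, 0) fits (3, 2, 1); releases (0, 0, 1), pool now (3, 2, 2)
  T3: need (1, 2, 2) fits (3, 2, 2); releases (1, 1, 0), pool now (4, 3, 2)
  T6: need (4, 3, 2) fits (4, 3, 2); releases (0, 1, 1), pool now (4, 4, 3)
  T5: need (1, 1, 3) fits (4, 4, 3); releases (0, 3, 0), pool now (4, 7, 3)
  T8: need (2, 6, 1) fits (4, 7, 3); releases (0, 1, 2), pool now (4, 8, 5)
  T4: need (1, 4, 2) fits (4, 8, 5); releases (2, 2, 0), pool now (6, 10, 5)


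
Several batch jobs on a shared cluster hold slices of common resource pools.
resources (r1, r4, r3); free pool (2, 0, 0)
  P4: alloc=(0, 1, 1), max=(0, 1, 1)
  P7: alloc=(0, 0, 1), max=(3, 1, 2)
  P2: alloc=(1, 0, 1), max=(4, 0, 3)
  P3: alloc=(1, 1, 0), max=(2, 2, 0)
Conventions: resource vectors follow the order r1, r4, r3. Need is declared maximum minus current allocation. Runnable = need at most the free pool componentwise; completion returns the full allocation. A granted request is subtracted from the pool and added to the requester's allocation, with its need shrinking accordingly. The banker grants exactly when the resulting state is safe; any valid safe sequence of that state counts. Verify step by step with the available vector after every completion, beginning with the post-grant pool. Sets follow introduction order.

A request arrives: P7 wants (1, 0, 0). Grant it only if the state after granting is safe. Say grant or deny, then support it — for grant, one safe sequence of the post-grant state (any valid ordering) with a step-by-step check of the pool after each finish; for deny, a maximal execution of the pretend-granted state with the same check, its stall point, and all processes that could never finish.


GRANT. The post-grant state is safe; one safe sequence: P4, P3, P7, P2.
Key observation: (1, 0, 0) free after granting still covers P4 first, and each release covers the next.
Step-by-step check of the post-grant state:
  pool = (1, 0, 0)
  P4: need (0, 0, 0) fits (1, 0, 0); releases (0, 1, 1), pool now (1, 1, 1)
  P3: need (1, 1, 0) fits (1, 1, 1); releases (1, 1, 0), pool now (2, 2, 1)
  P7: need (2, 1, 1) fits (2, 2, 1); releases (1, 0, 1), pool now (3, 2, 2)
  P2: need (3, 0, 2) fits (3, 2, 2); releases (1, 0, 1), pool now (4, 2, 3)


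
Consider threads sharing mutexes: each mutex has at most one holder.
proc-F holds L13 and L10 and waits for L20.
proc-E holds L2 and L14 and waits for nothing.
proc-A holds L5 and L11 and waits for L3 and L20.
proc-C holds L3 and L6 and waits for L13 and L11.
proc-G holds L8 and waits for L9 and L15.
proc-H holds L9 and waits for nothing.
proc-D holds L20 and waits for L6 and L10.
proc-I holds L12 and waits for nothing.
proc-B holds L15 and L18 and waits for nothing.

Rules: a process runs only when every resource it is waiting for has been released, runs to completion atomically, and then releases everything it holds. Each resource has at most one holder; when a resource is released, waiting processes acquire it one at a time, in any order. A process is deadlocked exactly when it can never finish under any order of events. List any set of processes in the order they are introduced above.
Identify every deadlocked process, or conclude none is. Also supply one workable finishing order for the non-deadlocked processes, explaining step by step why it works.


The deadlocked set is proc-F, proc-A, proc-C and proc-D.
Key observation: proc-F -> proc-D -> proc-F is a circular wait — nothing in it can go first; proc-A and proc-C are caught in further circular waits.
One completion order for the rest: proc-B, proc-H, proc-G, proc-E, proc-I.
Walking it through:
  proc-B: no waits; runs immediately, freeing L15 and L18
  proc-H: no waits; runs immediately, freeing L9
  run proc-G (all its waits — L9 and L15 — are resolved); releases L8
  proc-E: no waits; runs immediately, freeing L2 and L14
  proc-I: no waits; runs immediately, freeing L12


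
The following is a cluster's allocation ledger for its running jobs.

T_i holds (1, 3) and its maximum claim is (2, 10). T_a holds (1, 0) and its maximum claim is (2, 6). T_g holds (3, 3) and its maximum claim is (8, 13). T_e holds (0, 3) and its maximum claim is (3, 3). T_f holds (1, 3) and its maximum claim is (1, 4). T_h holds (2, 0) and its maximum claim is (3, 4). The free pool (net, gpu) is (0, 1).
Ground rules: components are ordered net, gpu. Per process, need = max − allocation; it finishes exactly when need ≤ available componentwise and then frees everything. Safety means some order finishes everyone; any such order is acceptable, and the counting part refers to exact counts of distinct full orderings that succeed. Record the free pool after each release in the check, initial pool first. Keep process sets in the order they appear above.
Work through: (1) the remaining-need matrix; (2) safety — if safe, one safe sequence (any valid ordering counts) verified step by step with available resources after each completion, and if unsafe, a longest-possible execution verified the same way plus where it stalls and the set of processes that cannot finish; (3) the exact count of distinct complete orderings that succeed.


(1) Outstanding need per process (order net, gpu):
  T_i: (1, 7)
  T_a: (1, 6)
  T_g: (5, 10)
  T_e: (3, 0)
  T_f: (0, 1)
  T_h: (1, 4)
(2) SAFE. One safe sequence: T_f, T_h, T_e, T_a, T_i, T_g.
Key observation: at T_f the run first touches a limit — (0, 1) against (0, 1), exact on a resource it actually requests.
Verifying each step:
  pool = (0, 1)
  run T_f (needs (0, 1), free (0, 1)); after release of (1, 3) the pool is (1, 4)
  run T_h (needs (1, 4), free (1, 4)); after release of (2, 0) the pool is (3, 4)
  run T_e (needs (3, 0), free (3, 4)); after release of (0, 3) the pool is (3, 7)
  run T_a (needs (1, 6), free (3, 7)); after release of (1, 0) the pool is (4, 7)
  run T_i (needs (1, 7), free (4, 7)); after release of (1, 3) the pool is (5, 10)
  run T_g (needs (5, 10), free (5, 10)); after release of (3, 3) the pool is (8, 13)
(3) Exactly 2 of the possible complete orderings are safe sequences.
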